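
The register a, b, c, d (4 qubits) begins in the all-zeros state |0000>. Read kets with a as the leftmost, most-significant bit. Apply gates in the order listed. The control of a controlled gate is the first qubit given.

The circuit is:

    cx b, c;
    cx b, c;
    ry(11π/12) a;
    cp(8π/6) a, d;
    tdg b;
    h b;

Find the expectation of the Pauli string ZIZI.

The observable ZIZI averages to -sqrt(6)/4 - sqrt(2)/4. Key observation: steps 1-2 multiply out to the identity, so the circuit reduces to the remaining gates.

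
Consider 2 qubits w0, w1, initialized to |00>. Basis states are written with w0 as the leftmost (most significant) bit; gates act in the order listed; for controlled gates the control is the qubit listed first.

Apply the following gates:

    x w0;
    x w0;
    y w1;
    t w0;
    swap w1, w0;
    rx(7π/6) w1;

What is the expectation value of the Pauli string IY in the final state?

In the final state, IY has expectation 1/2.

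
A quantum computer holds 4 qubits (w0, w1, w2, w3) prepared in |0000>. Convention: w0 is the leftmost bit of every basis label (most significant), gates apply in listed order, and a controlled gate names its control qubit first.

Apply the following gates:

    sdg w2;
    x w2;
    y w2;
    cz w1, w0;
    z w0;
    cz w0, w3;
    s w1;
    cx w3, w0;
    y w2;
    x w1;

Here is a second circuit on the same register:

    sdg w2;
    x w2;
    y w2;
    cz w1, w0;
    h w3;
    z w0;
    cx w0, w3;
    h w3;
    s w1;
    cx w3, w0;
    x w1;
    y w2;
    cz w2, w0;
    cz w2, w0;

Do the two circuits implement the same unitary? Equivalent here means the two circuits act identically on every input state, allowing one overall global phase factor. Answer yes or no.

Yes — the two circuits implement the same unitary up to a global phase.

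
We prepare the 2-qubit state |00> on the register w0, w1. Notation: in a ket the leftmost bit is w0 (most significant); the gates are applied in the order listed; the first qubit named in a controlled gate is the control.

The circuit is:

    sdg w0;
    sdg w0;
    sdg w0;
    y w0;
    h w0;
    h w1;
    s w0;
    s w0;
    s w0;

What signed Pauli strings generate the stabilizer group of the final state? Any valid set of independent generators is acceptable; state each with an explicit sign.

The final state is stabilized by the group generated by +YI, +IX; other independent generating sets are equally valid.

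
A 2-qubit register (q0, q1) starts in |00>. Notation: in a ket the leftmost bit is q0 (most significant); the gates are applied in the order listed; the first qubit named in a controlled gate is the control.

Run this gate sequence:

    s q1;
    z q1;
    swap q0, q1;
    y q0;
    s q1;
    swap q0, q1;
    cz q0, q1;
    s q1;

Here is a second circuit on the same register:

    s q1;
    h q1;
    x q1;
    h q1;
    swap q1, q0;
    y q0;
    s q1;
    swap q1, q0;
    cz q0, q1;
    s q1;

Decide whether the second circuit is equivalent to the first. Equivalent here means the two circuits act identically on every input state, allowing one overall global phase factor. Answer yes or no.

Yes: on every input state the two circuits agree up to one overall phase factor.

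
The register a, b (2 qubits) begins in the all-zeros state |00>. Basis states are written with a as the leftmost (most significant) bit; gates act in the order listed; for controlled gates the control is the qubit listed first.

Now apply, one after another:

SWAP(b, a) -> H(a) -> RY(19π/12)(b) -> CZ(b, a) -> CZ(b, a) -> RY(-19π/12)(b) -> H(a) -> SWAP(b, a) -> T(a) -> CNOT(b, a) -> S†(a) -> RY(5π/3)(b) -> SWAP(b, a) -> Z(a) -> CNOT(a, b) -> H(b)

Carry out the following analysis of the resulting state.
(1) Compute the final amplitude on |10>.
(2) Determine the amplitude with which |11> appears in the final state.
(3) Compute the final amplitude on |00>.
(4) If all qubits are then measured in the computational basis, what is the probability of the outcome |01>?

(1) |10> carries amplitude -sqrt(2)/4 in the final state.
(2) |11> carries amplitude sqrt(2)/4 in the final state.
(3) The final state's coefficient on |00> equals -sqrt(6)/4.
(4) The probability of measuring |01> is 3/8.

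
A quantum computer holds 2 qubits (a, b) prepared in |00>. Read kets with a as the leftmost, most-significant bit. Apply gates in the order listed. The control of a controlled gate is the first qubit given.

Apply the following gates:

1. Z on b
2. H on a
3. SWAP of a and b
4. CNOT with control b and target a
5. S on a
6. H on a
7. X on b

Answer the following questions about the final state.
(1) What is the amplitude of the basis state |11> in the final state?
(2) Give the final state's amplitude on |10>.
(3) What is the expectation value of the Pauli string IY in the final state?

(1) |11> carries amplitude 1/2 in the final state.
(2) |10> carries amplitude -I/2 in the final state.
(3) In the final state, IY has expectation 0.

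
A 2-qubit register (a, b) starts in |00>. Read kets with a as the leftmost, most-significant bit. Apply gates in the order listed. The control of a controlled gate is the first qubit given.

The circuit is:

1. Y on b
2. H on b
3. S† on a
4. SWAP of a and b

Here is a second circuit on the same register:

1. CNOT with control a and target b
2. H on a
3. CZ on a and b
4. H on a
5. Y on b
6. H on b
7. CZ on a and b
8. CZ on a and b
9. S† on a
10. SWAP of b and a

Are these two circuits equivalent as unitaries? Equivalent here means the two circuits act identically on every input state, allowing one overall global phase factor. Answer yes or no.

No, they are not equivalent — no single phase factor reconciles the two unitaries.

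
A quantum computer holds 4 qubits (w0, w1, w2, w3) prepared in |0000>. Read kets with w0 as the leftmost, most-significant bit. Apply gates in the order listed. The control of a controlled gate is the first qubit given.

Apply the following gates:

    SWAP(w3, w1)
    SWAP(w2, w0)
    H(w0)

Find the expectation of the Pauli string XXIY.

The expectation value of XXIY is 0.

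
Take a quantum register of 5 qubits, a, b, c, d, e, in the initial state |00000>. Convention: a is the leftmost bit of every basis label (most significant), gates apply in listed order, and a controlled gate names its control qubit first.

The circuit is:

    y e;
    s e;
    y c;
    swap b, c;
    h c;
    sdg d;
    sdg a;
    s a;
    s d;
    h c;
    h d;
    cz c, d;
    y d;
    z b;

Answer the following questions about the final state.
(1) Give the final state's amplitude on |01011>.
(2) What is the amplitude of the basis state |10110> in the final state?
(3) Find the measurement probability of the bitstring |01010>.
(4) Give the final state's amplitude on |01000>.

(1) The amplitude on |01011> is -sqrt(2)/2. Key observation: gates 5-10 undo each other exactly, leaving only the rest of the circuit to track.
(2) The final state's coefficient on |10110> equals 0.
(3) Outcome |01010> occurs with probability 0.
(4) |01000> carries amplitude 0 in the final state.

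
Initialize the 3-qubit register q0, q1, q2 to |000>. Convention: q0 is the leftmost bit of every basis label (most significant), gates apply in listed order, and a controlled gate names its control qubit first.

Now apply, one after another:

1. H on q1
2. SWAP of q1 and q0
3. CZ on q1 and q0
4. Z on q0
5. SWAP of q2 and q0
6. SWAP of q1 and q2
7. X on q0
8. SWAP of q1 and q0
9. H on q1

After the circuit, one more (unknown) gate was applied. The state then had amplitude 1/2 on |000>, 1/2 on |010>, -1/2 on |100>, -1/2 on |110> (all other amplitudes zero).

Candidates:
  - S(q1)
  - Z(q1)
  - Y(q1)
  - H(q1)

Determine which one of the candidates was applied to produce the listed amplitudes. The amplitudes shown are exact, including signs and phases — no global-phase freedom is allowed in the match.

The unique candidate consistent with the amplitudes is Z(q1).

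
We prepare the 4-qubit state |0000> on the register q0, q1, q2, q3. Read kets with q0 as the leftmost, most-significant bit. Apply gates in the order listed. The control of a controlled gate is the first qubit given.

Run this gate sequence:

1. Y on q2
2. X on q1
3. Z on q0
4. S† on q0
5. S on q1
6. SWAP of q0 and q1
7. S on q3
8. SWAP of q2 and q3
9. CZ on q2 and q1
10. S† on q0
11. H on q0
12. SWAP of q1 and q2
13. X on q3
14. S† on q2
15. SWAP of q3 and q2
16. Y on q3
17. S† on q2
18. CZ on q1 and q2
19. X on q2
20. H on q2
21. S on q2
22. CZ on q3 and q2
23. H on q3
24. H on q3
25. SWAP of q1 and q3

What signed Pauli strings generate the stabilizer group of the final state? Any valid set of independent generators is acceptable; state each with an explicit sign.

The final state is stabilized by the group generated by -XIII, +IIYI, -IZII, +IIIZ; other independent generating sets are equally valid.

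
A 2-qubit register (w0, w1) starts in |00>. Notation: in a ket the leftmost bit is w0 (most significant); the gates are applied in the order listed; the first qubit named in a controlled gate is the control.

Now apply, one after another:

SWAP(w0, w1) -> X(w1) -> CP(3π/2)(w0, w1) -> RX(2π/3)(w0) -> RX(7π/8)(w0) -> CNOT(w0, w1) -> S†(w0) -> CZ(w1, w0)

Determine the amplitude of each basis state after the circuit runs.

The resulting statevector has amplitude 0 on |00>, -sin(13*pi/48) on |01>, -sin(11*pi/48) on |10>, 0 on |11>.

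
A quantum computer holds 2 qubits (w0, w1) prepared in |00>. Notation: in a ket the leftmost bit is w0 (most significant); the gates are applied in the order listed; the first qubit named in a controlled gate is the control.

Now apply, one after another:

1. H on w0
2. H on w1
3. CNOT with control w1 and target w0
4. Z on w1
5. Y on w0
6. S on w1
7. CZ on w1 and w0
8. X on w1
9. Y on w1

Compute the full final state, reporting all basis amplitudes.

The resulting statevector has amplitude -1/2 on |00>, -I/2 on |01>, 1/2 on |10>, -I/2 on |11>.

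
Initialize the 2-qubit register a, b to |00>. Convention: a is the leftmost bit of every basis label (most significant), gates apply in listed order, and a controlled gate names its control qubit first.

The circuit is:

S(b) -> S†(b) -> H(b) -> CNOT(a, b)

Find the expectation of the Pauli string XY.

The observable XY averages to 0. Key observation: steps 1-2 multiply out to the identity, so the circuit reduces to the remaining gates.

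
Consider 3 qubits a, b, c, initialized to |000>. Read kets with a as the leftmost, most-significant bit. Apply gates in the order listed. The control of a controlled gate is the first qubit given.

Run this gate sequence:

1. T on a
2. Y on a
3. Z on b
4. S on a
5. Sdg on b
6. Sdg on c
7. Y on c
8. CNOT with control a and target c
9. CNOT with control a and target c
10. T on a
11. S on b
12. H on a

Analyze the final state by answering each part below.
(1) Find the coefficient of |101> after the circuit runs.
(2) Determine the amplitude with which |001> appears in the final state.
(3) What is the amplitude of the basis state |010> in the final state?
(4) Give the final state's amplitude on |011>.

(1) The final state's coefficient on |101> equals sqrt(2)*exp(3*I*pi/4)/2.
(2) The final state's coefficient on |001> equals -sqrt(2)*exp(3*I*pi/4)/2.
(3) |010> carries amplitude 0 in the final state.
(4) The amplitude on |011> is 0.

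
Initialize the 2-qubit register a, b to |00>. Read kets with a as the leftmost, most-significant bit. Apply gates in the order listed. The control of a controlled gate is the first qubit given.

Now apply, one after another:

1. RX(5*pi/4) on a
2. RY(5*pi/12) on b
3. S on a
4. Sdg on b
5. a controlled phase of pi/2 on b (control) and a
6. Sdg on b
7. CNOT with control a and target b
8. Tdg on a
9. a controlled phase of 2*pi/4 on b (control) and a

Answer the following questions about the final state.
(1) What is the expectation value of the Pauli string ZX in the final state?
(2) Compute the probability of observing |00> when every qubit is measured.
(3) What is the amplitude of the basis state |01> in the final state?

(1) The observable ZX averages to 1/4 + sqrt(3)/4.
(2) Outcome |00> occurs with probability -3*sqrt(2)/16 - sqrt(3)/16 + sqrt(6)/16 + 5/16.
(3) The amplitude on |01> is -1/4 + sqrt(2)/8 + sqrt(6)/8.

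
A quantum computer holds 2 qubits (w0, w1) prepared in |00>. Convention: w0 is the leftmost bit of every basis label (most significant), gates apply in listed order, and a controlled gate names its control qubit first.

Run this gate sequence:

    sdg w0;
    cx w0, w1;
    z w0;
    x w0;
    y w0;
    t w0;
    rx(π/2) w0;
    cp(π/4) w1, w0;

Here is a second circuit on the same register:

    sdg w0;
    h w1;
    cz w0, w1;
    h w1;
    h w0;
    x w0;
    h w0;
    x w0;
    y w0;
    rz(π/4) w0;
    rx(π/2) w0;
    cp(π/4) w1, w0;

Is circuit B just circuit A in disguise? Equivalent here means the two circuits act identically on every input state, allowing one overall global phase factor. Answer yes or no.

Yes — the two circuits implement the same unitary up to a global phase.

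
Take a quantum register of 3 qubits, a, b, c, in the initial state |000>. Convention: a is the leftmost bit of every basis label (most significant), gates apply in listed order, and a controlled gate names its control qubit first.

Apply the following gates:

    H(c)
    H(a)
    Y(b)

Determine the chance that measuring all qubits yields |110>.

The probability of measuring |110> is 1/4.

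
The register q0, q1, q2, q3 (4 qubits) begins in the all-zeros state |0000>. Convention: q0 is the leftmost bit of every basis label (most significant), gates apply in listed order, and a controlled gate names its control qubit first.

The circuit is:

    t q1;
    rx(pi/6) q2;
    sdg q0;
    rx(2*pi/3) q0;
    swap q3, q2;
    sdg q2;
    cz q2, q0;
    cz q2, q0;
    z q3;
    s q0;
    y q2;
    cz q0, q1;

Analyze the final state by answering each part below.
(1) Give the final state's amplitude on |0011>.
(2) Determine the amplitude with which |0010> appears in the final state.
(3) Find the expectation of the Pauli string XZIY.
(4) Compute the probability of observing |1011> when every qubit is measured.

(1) The amplitude on |0011> is -sqrt(6)/8 + sqrt(2)/8. Key observation: steps 7-8 multiply out to the identity, so the circuit reduces to the remaining gates.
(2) |0010> carries amplitude I*(sqrt(2) + sqrt(6))/8 in the final state.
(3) The expectation value of XZIY is sqrt(3)/4.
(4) The probability of measuring |1011> is 3/8 - 3*sqrt(3)/16.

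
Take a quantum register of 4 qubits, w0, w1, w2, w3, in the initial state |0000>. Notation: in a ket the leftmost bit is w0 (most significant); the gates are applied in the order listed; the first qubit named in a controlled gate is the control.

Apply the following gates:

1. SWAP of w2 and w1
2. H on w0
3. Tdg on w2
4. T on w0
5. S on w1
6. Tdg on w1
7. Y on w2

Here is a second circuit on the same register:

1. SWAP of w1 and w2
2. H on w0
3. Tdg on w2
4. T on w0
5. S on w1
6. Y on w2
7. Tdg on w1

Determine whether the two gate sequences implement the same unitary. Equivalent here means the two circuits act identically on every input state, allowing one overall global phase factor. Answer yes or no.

Yes: on every input state the two circuits agree up to one overall phase factor.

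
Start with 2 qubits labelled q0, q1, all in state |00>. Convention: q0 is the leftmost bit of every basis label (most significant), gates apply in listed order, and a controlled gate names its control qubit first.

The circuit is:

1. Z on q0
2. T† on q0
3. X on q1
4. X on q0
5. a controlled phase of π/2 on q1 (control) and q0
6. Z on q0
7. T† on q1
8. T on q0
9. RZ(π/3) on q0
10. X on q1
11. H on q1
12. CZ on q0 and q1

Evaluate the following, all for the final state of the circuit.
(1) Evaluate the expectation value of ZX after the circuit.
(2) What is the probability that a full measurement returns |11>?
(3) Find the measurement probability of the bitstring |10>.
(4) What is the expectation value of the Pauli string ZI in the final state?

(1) The observable ZX averages to 1.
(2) The probability of measuring |11> is 1/2.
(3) A full measurement returns |10> with probability 1/2.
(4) The observable ZI averages to -1.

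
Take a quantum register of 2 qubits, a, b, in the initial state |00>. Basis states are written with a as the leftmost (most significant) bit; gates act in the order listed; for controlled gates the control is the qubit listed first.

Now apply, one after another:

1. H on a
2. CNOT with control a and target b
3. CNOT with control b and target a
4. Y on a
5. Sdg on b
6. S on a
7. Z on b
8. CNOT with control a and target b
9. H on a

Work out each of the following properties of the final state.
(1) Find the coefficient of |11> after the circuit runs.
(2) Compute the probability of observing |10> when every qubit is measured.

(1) The final state's coefficient on |11> equals 1/2.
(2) A full measurement returns |10> with probability 1/4.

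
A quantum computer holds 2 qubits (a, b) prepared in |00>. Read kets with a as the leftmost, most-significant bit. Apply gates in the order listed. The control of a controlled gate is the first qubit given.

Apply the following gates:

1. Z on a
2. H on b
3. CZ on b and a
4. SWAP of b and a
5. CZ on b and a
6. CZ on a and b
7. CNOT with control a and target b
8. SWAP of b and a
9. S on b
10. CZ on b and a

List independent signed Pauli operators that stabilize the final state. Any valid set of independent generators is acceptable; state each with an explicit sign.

One valid set of independent stabilizer generators is -XY, +ZZ (any independent generating set of the same group is equally correct).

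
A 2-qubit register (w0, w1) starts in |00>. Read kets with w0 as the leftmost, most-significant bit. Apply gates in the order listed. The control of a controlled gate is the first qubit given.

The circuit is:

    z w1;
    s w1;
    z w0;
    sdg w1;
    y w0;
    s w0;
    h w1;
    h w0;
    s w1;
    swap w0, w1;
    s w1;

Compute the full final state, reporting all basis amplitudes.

The resulting statevector has amplitude -1/2 on |00>, I/2 on |01>, -I/2 on |10>, -1/2 on |11>.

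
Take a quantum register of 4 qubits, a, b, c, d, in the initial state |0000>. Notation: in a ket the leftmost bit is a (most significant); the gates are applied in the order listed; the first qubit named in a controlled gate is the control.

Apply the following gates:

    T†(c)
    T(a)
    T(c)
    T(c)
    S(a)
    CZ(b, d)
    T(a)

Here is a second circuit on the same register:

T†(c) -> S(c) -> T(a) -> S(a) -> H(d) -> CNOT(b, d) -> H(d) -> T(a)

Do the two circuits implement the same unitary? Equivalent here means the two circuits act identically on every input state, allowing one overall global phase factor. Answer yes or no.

Yes: on every input state the two circuits agree up to one overall phase factor.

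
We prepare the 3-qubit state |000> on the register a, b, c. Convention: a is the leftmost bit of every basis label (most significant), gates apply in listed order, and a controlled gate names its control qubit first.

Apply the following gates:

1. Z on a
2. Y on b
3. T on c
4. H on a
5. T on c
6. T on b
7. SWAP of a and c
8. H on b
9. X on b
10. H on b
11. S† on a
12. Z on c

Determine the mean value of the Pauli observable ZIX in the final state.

In the final state, ZIX has expectation -1.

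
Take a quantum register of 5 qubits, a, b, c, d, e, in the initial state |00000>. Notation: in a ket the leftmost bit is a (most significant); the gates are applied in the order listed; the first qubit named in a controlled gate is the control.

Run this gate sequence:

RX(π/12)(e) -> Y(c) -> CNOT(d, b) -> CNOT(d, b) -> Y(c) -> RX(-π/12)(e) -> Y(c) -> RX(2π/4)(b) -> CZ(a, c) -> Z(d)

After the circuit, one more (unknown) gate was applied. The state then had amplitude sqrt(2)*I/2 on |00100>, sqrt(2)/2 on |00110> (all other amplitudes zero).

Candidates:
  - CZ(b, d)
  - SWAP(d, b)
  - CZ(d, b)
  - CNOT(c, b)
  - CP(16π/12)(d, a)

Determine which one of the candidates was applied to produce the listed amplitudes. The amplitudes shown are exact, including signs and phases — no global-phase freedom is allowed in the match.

The applied gate was SWAP(d, b).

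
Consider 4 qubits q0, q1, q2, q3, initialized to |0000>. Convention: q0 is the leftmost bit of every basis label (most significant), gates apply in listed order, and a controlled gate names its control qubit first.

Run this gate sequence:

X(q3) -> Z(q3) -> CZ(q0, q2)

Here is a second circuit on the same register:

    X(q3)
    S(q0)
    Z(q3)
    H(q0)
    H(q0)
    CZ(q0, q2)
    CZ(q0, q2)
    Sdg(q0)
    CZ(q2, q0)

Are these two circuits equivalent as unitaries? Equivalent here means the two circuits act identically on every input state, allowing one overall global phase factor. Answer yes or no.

Yes: on every input state the two circuits agree up to one overall phase factor.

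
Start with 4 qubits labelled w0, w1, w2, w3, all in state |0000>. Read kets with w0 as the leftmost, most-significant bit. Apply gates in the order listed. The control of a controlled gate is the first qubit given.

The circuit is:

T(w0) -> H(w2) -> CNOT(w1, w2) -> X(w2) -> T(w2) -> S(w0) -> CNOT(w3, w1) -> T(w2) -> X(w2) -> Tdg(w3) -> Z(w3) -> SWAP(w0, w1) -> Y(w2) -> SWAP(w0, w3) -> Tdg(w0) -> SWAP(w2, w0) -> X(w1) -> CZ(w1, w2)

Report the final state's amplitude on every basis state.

The final amplitudes are -sqrt(2)*I/2 on |0100>, -sqrt(2)/2 on |1100>, and 0 on every other basis state.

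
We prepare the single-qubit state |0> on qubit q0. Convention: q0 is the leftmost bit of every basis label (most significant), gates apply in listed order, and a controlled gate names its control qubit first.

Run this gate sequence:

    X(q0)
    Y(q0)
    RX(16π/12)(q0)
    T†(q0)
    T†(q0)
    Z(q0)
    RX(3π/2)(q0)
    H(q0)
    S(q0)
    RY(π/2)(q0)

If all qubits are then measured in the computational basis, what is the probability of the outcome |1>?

Outcome |1> occurs with probability 1/4.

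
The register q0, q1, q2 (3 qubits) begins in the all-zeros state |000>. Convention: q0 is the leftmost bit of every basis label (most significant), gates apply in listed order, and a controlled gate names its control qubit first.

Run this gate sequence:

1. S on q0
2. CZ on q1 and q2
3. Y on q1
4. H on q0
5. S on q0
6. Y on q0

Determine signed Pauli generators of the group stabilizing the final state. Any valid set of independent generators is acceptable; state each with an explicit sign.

One valid set of independent stabilizer generators is +YII, -IZI, +IIZ (any independent generating set of the same group is equally correct).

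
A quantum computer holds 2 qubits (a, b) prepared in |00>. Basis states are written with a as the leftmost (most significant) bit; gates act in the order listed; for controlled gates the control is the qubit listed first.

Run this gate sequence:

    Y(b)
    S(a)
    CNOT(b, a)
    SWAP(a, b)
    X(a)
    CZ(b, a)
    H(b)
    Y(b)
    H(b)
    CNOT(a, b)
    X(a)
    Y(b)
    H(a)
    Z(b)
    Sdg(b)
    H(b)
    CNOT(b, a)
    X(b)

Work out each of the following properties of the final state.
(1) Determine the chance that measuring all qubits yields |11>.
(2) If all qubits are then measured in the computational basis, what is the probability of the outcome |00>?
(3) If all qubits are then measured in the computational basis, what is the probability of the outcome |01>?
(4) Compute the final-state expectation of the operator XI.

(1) The probability of measuring |11> is 1/4.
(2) Outcome |00> occurs with probability 1/4.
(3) Outcome |01> occurs with probability 1/4.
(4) The expectation value of XI is -1.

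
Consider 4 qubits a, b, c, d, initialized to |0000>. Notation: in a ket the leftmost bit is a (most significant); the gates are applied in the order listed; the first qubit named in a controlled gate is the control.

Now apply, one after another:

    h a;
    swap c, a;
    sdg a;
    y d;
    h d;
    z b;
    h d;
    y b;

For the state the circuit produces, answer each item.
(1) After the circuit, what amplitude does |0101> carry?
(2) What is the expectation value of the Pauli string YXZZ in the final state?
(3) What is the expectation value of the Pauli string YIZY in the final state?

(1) The final state's coefficient on |0101> equals -sqrt(2)/2.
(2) In the final state, YXZZ has expectation 0.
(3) The expectation value of YIZY is 0.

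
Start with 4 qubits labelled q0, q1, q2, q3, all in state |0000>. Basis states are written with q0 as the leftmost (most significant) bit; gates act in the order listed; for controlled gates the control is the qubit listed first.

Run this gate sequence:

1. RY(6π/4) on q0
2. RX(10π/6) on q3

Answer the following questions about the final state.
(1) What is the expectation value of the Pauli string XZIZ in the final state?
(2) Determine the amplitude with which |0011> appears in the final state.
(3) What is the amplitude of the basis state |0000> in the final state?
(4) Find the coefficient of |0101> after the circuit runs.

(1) The expectation value of XZIZ is -1/2.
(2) |0011> carries amplitude 0 in the final state.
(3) |0000> carries amplitude sqrt(6)/4 in the final state.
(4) The amplitude on |0101> is 0.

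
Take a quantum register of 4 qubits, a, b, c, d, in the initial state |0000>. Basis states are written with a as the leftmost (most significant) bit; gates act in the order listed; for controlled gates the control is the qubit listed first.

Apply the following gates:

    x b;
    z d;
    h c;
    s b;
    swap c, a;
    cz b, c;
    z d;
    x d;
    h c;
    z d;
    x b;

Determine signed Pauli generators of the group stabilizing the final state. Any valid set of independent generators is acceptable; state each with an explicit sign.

The stabilizer group can be generated by +XIII, +IIXI, +IZII, -IIIZ, among other valid generating sets.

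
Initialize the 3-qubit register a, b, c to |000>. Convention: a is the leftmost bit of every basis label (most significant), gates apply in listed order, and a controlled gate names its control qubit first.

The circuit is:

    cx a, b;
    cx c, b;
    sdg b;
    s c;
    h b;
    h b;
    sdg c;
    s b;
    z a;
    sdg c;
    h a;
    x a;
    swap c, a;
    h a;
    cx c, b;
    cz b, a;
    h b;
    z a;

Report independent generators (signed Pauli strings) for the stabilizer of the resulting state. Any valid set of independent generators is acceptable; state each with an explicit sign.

The final state is stabilized by the group generated by -XIZ, +IXZ, +ZZX; other independent generating sets are equally valid.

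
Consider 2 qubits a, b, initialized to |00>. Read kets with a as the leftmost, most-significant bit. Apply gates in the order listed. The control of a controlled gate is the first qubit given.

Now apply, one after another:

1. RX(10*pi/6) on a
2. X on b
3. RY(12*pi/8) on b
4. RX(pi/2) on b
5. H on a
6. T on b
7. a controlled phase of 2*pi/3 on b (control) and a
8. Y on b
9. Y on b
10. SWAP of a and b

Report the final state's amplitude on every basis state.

After the circuit, the state carries amplitude (1 - I)*(sqrt(6) + sqrt(2)*I)/8 on |00>, (1 - I)*(sqrt(6) - sqrt(2)*I)/8 on |01>, (sqrt(2) + sqrt(6) - sqrt(6)*I + sqrt(2)*I)*exp(I*pi/4)/8 on |10>, (sqrt(2) + sqrt(6) - sqrt(2)*I + sqrt(6)*I)*exp(5*I*pi/12)/8 on |11>.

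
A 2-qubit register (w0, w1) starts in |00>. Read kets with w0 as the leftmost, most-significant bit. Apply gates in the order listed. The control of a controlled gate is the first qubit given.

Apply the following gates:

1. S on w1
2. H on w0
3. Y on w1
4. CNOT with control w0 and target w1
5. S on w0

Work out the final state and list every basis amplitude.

The final amplitudes are 0 on |00>, sqrt(2)*I/2 on |01>, -sqrt(2)/2 on |10>, 0 on |11>.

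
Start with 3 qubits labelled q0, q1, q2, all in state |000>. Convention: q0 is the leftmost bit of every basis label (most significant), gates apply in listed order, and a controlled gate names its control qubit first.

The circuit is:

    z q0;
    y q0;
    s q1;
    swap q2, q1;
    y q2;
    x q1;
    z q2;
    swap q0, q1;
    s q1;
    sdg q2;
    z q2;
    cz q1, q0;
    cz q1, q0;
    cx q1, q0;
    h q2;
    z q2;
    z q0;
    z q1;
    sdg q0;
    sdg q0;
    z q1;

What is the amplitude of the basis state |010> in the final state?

The final state's coefficient on |010> equals -sqrt(2)/2.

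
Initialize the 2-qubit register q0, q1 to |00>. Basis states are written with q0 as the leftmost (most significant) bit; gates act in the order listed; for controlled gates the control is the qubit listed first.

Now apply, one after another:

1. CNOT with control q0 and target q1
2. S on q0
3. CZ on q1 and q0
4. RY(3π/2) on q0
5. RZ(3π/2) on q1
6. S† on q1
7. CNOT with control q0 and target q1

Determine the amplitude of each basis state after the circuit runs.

The final amplitudes are sqrt(2)*exp(I*pi/4)/2 on |00>, 0 on |01>, 0 on |10>, -sqrt(2)*exp(I*pi/4)/2 on |11>.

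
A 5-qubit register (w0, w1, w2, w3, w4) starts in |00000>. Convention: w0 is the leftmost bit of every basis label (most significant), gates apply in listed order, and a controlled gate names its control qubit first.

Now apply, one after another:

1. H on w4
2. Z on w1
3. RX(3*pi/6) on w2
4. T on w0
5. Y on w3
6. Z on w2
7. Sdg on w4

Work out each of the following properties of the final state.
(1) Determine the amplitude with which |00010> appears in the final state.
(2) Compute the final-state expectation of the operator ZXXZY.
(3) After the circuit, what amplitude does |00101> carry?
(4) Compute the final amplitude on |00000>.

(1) The final state's coefficient on |00010> equals I/2.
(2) The observable ZXXZY averages to 0.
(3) The final state's coefficient on |00101> equals 0.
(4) The amplitude on |00000> is 0.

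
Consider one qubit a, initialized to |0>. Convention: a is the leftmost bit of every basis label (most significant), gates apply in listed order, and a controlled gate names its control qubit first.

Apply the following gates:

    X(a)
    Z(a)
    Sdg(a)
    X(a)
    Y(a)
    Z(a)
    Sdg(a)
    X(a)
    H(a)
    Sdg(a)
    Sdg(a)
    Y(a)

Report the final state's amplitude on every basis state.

The resulting statevector has amplitude sqrt(2)/2 on |0>, sqrt(2)/2 on |1>.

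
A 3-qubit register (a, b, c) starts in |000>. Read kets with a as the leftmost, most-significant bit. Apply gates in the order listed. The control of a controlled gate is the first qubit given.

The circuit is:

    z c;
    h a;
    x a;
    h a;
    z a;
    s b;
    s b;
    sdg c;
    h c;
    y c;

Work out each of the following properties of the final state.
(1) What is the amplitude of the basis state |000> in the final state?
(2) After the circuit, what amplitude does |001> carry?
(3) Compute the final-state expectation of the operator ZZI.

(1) |000> carries amplitude -sqrt(2)*I/2 in the final state.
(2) The amplitude on |001> is sqrt(2)*I/2.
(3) The expectation value of ZZI is 1.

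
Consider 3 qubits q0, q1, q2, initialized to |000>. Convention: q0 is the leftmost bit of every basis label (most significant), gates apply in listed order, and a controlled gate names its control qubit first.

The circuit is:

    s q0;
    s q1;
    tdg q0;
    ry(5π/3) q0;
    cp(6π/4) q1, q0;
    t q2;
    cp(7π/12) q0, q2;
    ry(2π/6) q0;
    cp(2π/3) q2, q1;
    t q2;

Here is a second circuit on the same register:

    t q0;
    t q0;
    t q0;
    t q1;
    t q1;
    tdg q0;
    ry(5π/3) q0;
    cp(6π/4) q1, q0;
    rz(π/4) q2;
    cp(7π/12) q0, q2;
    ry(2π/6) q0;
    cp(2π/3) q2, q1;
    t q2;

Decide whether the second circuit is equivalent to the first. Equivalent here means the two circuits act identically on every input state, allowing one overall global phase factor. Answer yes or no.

No — the two circuits implement different unitaries, even allowing a global phase.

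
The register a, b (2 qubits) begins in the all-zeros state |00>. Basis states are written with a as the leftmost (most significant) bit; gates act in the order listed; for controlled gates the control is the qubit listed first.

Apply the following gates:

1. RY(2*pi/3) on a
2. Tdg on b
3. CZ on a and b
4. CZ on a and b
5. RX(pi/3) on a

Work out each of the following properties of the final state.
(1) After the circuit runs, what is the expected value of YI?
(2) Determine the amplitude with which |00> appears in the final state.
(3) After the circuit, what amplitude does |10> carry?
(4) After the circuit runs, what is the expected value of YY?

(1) The observable YI averages to sqrt(3)/4. Key observation: the block from step 3 through step 4 cancels to the identity and can be dropped.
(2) The final state's coefficient on |00> equals sqrt(3)*(1 - I)/4.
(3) The final state's coefficient on |10> equals 3/4 - I/4.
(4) The observable YY averages to 0.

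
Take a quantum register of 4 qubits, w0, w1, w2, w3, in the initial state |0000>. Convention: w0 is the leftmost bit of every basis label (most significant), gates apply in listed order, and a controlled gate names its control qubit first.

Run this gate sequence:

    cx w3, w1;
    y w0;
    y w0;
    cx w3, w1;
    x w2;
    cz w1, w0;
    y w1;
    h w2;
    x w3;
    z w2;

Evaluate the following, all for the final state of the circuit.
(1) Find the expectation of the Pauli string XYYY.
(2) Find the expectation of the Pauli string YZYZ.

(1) The expectation value of XYYY is 0. Key observation: gates 1-4 undo each other exactly, leaving only the rest of the circuit to track.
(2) The expectation value of YZYZ is 0.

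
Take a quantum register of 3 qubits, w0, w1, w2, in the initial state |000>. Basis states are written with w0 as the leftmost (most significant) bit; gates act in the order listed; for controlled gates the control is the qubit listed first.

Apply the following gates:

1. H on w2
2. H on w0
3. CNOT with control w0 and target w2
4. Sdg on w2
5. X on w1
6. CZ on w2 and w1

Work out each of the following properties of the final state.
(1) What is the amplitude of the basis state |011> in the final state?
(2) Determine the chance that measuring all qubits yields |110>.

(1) |011> carries amplitude I/2 in the final state.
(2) The probability of measuring |110> is 1/4.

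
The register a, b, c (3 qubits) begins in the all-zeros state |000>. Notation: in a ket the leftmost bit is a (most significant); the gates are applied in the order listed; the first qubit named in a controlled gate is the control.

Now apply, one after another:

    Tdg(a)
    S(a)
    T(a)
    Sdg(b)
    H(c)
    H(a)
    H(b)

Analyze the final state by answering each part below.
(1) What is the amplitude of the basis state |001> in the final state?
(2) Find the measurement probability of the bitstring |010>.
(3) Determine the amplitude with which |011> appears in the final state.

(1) The final state's coefficient on |001> equals sqrt(2)/4.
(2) Outcome |010> occurs with probability 1/8.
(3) The final state's coefficient on |011> equals sqrt(2)/4.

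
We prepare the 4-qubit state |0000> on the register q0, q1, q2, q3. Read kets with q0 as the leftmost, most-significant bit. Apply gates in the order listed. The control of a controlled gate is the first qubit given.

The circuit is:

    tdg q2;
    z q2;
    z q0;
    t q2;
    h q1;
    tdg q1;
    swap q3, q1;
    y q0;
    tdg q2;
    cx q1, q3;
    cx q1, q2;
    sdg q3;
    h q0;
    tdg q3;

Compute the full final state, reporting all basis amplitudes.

The resulting statevector has amplitude I/2 on |0000>, -I/2 on |0001>, -I/2 on |1000>, I/2 on |1001>, and 0 on every other basis state.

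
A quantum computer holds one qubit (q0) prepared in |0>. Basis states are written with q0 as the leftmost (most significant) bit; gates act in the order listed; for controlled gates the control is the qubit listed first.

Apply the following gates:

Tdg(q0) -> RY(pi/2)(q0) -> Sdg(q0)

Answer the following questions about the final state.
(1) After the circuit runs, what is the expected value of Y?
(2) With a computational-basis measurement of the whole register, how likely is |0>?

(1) In the final state, Y has expectation -1.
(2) Outcome |0> occurs with probability 1/2.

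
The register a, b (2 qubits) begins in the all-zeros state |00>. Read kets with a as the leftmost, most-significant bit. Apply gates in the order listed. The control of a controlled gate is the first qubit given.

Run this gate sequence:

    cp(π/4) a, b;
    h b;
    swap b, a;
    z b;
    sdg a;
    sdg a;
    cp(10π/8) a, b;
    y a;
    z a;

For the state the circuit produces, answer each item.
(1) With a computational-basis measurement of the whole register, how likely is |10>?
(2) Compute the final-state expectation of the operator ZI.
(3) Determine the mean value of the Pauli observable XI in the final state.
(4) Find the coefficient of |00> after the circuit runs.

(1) A full measurement returns |10> with probability 1/2.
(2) The observable ZI averages to 0.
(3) The observable XI averages to -1.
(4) |00> carries amplitude sqrt(2)*I/2 in the final state.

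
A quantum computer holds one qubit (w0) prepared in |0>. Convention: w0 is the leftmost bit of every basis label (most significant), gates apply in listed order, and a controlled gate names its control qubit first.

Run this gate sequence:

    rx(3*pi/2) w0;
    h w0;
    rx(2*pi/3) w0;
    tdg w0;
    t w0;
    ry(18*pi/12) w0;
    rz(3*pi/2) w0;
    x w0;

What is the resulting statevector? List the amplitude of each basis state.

The final amplitudes are (sqrt(2) + sqrt(6)*I)*exp(I*pi/4)/4 on |0>, (-sqrt(2) + sqrt(6)*I)*exp(I*pi/4)/4 on |1>.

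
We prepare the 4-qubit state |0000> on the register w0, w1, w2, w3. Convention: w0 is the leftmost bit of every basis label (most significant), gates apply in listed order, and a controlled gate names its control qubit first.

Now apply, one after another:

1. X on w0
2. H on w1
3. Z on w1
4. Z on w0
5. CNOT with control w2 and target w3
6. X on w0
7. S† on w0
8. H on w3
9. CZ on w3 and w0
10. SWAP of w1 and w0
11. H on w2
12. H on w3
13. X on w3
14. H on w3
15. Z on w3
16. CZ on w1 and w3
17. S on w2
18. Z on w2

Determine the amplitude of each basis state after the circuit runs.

The resulting statevector has amplitude -sqrt(2)/4 on |0000>, -sqrt(2)/4 on |0001>, sqrt(2)*I/4 on |0010>, sqrt(2)*I/4 on |0011>, 0 on |0100>, 0 on |0101>, 0 on |0110>, 0 on |0111>, sqrt(2)/4 on |1000>, sqrt(2)/4 on |1001>, -sqrt(2)*I/4 on |1010>, -sqrt(2)*I/4 on |1011>, 0 on |1100>, 0 on |1101>, 0 on |1110>, 0 on |1111>.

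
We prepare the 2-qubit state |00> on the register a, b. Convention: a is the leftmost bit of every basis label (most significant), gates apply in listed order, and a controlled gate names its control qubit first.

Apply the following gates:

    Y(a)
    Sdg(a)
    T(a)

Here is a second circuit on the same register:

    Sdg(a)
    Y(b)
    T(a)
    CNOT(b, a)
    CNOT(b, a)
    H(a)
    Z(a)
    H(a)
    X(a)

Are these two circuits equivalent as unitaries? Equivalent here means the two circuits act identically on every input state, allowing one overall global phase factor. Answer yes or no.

No, they are not equivalent — no single phase factor reconciles the two unitaries.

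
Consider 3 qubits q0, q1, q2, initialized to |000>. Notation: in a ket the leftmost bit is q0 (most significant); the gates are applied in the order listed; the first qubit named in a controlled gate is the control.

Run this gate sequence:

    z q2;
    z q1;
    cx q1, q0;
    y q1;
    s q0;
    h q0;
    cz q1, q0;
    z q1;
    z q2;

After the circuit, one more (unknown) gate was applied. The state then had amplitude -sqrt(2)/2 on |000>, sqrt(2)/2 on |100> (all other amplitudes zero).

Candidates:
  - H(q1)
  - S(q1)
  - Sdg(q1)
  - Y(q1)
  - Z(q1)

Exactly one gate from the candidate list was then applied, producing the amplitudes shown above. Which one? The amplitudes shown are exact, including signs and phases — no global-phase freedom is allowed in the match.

The unique candidate consistent with the amplitudes is Y(q1).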